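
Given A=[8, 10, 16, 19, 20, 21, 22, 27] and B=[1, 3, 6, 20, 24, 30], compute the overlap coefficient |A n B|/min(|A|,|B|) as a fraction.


A intersect B = [20]
|A intersect B| = 1
min(|A|, |B|) = min(8, 6) = 6
Overlap = 1 / 6 = 1/6

1/6


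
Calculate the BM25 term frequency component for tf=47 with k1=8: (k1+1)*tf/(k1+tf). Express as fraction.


BM25 TF component = (k1+1)*tf / (k1+tf)
k1 = 8, tf = 47
Numerator = (8+1)*47 = 423
Denominator = 8 + 47 = 55
= 423/55 = 423/55

423/55


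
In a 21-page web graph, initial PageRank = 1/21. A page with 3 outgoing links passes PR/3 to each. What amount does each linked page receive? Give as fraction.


Initial PR = 1/21 = 1/21
Outlinks = 3
Contribution per link = PR / outlinks
= 1/21 / 3
= 1/63

1/63


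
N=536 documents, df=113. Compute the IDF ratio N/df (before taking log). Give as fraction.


IDF ratio = N / df
= 536 / 113
= 536/113

536/113


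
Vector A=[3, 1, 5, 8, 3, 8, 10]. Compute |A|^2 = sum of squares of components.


|A|^2 = sum of squared components
A[0]^2 = 3^2 = 9
A[1]^2 = 1^2 = 1
A[2]^2 = 5^2 = 25
A[3]^2 = 8^2 = 64
A[4]^2 = 3^2 = 9
A[5]^2 = 8^2 = 64
A[6]^2 = 10^2 = 100
Sum = 9 + 1 + 25 + 64 + 9 + 64 + 100 = 272

272


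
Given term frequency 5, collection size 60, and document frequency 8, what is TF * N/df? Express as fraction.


TF * (N/df)
= 5 * (60/8)
= 5 * 15/2
= 75/2

75/2


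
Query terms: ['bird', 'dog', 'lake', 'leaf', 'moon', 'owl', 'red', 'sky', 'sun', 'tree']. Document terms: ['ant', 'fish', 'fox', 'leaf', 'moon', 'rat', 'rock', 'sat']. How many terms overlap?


Query terms: ['bird', 'dog', 'lake', 'leaf', 'moon', 'owl', 'red', 'sky', 'sun', 'tree']
Document terms: ['ant', 'fish', 'fox', 'leaf', 'moon', 'rat', 'rock', 'sat']
Common terms: ['leaf', 'moon']
Overlap count = 2

2


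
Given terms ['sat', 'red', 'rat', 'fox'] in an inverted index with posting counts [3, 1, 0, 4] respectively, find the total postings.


Summing posting list sizes:
'sat': 3 postings
'red': 1 postings
'rat': 0 postings
'fox': 4 postings
Total = 3 + 1 + 0 + 4 = 8

8


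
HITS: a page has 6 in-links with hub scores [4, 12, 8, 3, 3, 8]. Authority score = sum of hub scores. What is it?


Authority = sum of hub scores of in-linkers
In-link 1: hub score = 4
In-link 2: hub score = 12
In-link 3: hub score = 8
In-link 4: hub score = 3
In-link 5: hub score = 3
In-link 6: hub score = 8
Authority = 4 + 12 + 8 + 3 + 3 + 8 = 38

38


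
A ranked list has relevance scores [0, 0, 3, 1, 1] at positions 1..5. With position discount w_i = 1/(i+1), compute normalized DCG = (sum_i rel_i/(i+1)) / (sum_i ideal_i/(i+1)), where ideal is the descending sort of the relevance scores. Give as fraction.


Position discount weights w_i = 1/(i+1) for i=1..5:
Weights = [1/2, 1/3, 1/4, 1/5, 1/6]
Actual relevance: [0, 0, 3, 1, 1]
DCG = 0/2 + 0/3 + 3/4 + 1/5 + 1/6 = 67/60
Ideal relevance (sorted desc): [3, 1, 1, 0, 0]
Ideal DCG = 3/2 + 1/3 + 1/4 + 0/5 + 0/6 = 25/12
nDCG = DCG / ideal_DCG = 67/60 / 25/12 = 67/125

67/125


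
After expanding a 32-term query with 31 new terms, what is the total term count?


Original terms: 32
Expansion terms: 31
Total = 32 + 31 = 63

63


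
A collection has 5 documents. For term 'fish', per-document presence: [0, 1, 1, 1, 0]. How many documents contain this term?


Checking each document for 'fish':
Doc 1: absent
Doc 2: present
Doc 3: present
Doc 4: present
Doc 5: absent
df = sum of presences = 0 + 1 + 1 + 1 + 0 = 3

3


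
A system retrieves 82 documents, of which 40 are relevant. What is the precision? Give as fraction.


Precision = relevant_retrieved / total_retrieved
= 40 / 82
= 40 / (40 + 42)
= 20/41

20/41


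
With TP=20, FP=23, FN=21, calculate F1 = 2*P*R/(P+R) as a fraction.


F1 = 2 * P * R / (P + R)
P = TP/(TP+FP) = 20/43 = 20/43
R = TP/(TP+FN) = 20/41 = 20/41
2 * P * R = 2 * 20/43 * 20/41 = 800/1763
P + R = 20/43 + 20/41 = 1680/1763
F1 = 800/1763 / 1680/1763 = 10/21

10/21


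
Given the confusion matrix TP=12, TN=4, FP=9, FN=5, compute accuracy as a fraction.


Accuracy = (TP + TN) / (TP + TN + FP + FN)
TP + TN = 12 + 4 = 16
Total = 12 + 4 + 9 + 5 = 30
Accuracy = 16 / 30 = 8/15

8/15


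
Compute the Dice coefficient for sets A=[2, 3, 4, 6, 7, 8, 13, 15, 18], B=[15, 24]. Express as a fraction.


A intersect B = [15]
|A intersect B| = 1
|A| = 9, |B| = 2
Dice = 2*1 / (9+2)
= 2 / 11 = 2/11

2/11


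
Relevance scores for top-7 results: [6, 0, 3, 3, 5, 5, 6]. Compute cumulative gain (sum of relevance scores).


Cumulative Gain = sum of relevance scores
Position 1: rel=6, running sum=6
Position 2: rel=0, running sum=6
Position 3: rel=3, running sum=9
Position 4: rel=3, running sum=12
Position 5: rel=5, running sum=17
Position 6: rel=5, running sum=22
Position 7: rel=6, running sum=28
CG = 28

28


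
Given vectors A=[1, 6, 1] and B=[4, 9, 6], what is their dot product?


Dot product = sum of element-wise products
A[0]*B[0] = 1*4 = 4
A[1]*B[1] = 6*9 = 54
A[2]*B[2] = 1*6 = 6
Sum = 4 + 54 + 6 = 64

64


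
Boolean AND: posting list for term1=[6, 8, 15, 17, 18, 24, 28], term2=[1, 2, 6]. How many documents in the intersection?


Boolean AND: find intersection of posting lists
term1 docs: [6, 8, 15, 17, 18, 24, 28]
term2 docs: [1, 2, 6]
Intersection: [6]
|intersection| = 1

1


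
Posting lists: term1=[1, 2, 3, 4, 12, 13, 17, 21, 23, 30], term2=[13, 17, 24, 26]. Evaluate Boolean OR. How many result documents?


Boolean OR: find union of posting lists
term1 docs: [1, 2, 3, 4, 12, 13, 17, 21, 23, 30]
term2 docs: [13, 17, 24, 26]
Union: [1, 2, 3, 4, 12, 13, 17, 21, 23, 24, 26, 30]
|union| = 12

12


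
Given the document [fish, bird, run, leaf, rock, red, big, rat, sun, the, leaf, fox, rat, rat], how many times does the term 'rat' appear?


Document has 14 words
Scanning for 'rat':
Found at positions: [7, 12, 13]
Count = 3

3


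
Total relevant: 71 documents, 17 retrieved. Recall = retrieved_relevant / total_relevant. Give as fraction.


Recall = retrieved_relevant / total_relevant
= 17 / 71
= 17 / (17 + 54)
= 17/71

17/71


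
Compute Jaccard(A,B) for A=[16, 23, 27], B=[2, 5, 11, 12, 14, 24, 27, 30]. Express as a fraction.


A intersect B = [27]
|A intersect B| = 1
A union B = [2, 5, 11, 12, 14, 16, 23, 24, 27, 30]
|A union B| = 10
Jaccard = 1/10 = 1/10

1/10


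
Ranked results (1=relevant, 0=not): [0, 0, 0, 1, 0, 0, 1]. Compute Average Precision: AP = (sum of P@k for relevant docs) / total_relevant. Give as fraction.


Computing P@k for each relevant position:
Position 1: not relevant
Position 2: not relevant
Position 3: not relevant
Position 4: relevant, P@4 = 1/4 = 1/4
Position 5: not relevant
Position 6: not relevant
Position 7: relevant, P@7 = 2/7 = 2/7
Sum of P@k = 1/4 + 2/7 = 15/28
AP = 15/28 / 2 = 15/56

15/56


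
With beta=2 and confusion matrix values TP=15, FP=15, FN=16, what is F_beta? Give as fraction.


P = TP/(TP+FP) = 15/30 = 1/2
R = TP/(TP+FN) = 15/31 = 15/31
beta^2 = 2^2 = 4
(1 + beta^2) = 5
Numerator = (1+beta^2)*P*R = 75/62
Denominator = beta^2*P + R = 2 + 15/31 = 77/31
F_beta = 75/154

75/154


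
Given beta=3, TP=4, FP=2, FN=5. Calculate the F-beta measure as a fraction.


P = TP/(TP+FP) = 4/6 = 2/3
R = TP/(TP+FN) = 4/9 = 4/9
beta^2 = 3^2 = 9
(1 + beta^2) = 10
Numerator = (1+beta^2)*P*R = 80/27
Denominator = beta^2*P + R = 6 + 4/9 = 58/9
F_beta = 40/87

40/87


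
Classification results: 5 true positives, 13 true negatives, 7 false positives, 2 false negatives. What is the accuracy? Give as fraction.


Accuracy = (TP + TN) / (TP + TN + FP + FN)
TP + TN = 5 + 13 = 18
Total = 5 + 13 + 7 + 2 = 27
Accuracy = 18 / 27 = 2/3

2/3


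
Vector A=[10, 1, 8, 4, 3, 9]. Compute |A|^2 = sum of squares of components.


|A|^2 = sum of squared components
A[0]^2 = 10^2 = 100
A[1]^2 = 1^2 = 1
A[2]^2 = 8^2 = 64
A[3]^2 = 4^2 = 16
A[4]^2 = 3^2 = 9
A[5]^2 = 9^2 = 81
Sum = 100 + 1 + 64 + 16 + 9 + 81 = 271

271


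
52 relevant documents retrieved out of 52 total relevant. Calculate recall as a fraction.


Recall = retrieved_relevant / total_relevant
= 52 / 52
= 52 / (52 + 0)
= 1

1


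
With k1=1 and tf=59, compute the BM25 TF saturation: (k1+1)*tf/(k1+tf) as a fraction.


BM25 TF component = (k1+1)*tf / (k1+tf)
k1 = 1, tf = 59
Numerator = (1+1)*59 = 118
Denominator = 1 + 59 = 60
= 118/60 = 59/30

59/30


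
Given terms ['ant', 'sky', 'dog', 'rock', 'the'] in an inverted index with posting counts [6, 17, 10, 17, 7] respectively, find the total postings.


Summing posting list sizes:
'ant': 6 postings
'sky': 17 postings
'dog': 10 postings
'rock': 17 postings
'the': 7 postings
Total = 6 + 17 + 10 + 17 + 7 = 57

57


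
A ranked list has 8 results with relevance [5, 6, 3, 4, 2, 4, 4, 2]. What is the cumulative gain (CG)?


Cumulative Gain = sum of relevance scores
Position 1: rel=5, running sum=5
Position 2: rel=6, running sum=11
Position 3: rel=3, running sum=14
Position 4: rel=4, running sum=18
Position 5: rel=2, running sum=20
Position 6: rel=4, running sum=24
Position 7: rel=4, running sum=28
Position 8: rel=2, running sum=30
CG = 30

30


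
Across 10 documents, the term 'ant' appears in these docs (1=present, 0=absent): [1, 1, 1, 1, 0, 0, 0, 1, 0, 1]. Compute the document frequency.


Checking each document for 'ant':
Doc 1: present
Doc 2: present
Doc 3: present
Doc 4: present
Doc 5: absent
Doc 6: absent
Doc 7: absent
Doc 8: present
Doc 9: absent
Doc 10: present
df = sum of presences = 1 + 1 + 1 + 1 + 0 + 0 + 0 + 1 + 0 + 1 = 6

6


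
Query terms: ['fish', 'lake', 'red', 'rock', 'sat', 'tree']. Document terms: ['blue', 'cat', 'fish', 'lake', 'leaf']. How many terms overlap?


Query terms: ['fish', 'lake', 'red', 'rock', 'sat', 'tree']
Document terms: ['blue', 'cat', 'fish', 'lake', 'leaf']
Common terms: ['fish', 'lake']
Overlap count = 2

2


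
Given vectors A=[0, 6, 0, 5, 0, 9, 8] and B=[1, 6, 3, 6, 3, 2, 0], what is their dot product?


Dot product = sum of element-wise products
A[0]*B[0] = 0*1 = 0
A[1]*B[1] = 6*6 = 36
A[2]*B[2] = 0*3 = 0
A[3]*B[3] = 5*6 = 30
A[4]*B[4] = 0*3 = 0
A[5]*B[5] = 9*2 = 18
A[6]*B[6] = 8*0 = 0
Sum = 0 + 36 + 0 + 30 + 0 + 18 + 0 = 84

84


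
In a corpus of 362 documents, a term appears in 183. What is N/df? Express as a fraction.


IDF ratio = N / df
= 362 / 183
= 362/183

362/183


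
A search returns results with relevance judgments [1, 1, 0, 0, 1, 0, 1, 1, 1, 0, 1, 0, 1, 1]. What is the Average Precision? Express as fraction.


Computing P@k for each relevant position:
Position 1: relevant, P@1 = 1/1 = 1
Position 2: relevant, P@2 = 2/2 = 1
Position 3: not relevant
Position 4: not relevant
Position 5: relevant, P@5 = 3/5 = 3/5
Position 6: not relevant
Position 7: relevant, P@7 = 4/7 = 4/7
Position 8: relevant, P@8 = 5/8 = 5/8
Position 9: relevant, P@9 = 6/9 = 2/3
Position 10: not relevant
Position 11: relevant, P@11 = 7/11 = 7/11
Position 12: not relevant
Position 13: relevant, P@13 = 8/13 = 8/13
Position 14: relevant, P@14 = 9/14 = 9/14
Sum of P@k = 1 + 1 + 3/5 + 4/7 + 5/8 + 2/3 + 7/11 + 8/13 + 9/14 = 763687/120120
AP = 763687/120120 / 9 = 763687/1081080

763687/1081080


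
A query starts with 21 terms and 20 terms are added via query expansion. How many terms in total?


Original terms: 21
Expansion terms: 20
Total = 21 + 20 = 41

41


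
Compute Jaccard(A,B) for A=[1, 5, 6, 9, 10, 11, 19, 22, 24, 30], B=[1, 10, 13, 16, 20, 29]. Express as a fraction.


A intersect B = [1, 10]
|A intersect B| = 2
A union B = [1, 5, 6, 9, 10, 11, 13, 16, 19, 20, 22, 24, 29, 30]
|A union B| = 14
Jaccard = 2/14 = 1/7

1/7


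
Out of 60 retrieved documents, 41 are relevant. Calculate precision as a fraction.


Precision = relevant_retrieved / total_retrieved
= 41 / 60
= 41 / (41 + 19)
= 41/60

41/60


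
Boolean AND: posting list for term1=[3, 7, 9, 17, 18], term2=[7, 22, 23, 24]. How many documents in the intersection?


Boolean AND: find intersection of posting lists
term1 docs: [3, 7, 9, 17, 18]
term2 docs: [7, 22, 23, 24]
Intersection: [7]
|intersection| = 1

1


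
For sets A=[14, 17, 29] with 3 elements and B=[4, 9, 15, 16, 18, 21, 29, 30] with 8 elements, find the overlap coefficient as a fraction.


A intersect B = [29]
|A intersect B| = 1
min(|A|, |B|) = min(3, 8) = 3
Overlap = 1 / 3 = 1/3

1/3


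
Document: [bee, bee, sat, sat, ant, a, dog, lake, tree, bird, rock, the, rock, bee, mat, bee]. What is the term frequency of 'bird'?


Document has 16 words
Scanning for 'bird':
Found at positions: [9]
Count = 1

1


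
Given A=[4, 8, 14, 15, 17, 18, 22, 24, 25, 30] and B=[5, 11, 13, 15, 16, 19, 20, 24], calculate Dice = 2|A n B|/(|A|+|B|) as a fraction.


A intersect B = [15, 24]
|A intersect B| = 2
|A| = 10, |B| = 8
Dice = 2*2 / (10+8)
= 4 / 18 = 2/9

2/9


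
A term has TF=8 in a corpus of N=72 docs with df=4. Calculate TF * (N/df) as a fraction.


TF * (N/df)
= 8 * (72/4)
= 8 * 18
= 144

144


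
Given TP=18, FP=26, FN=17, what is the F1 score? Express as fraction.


F1 = 2 * P * R / (P + R)
P = TP/(TP+FP) = 18/44 = 9/22
R = TP/(TP+FN) = 18/35 = 18/35
2 * P * R = 2 * 9/22 * 18/35 = 162/385
P + R = 9/22 + 18/35 = 711/770
F1 = 162/385 / 711/770 = 36/79

36/79


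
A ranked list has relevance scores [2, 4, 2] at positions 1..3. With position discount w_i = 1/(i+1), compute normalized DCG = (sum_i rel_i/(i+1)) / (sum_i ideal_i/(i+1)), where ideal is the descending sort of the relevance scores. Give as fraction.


Position discount weights w_i = 1/(i+1) for i=1..3:
Weights = [1/2, 1/3, 1/4]
Actual relevance: [2, 4, 2]
DCG = 2/2 + 4/3 + 2/4 = 17/6
Ideal relevance (sorted desc): [4, 2, 2]
Ideal DCG = 4/2 + 2/3 + 2/4 = 19/6
nDCG = DCG / ideal_DCG = 17/6 / 19/6 = 17/19

17/19


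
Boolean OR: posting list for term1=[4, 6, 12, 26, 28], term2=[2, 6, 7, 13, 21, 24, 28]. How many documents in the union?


Boolean OR: find union of posting lists
term1 docs: [4, 6, 12, 26, 28]
term2 docs: [2, 6, 7, 13, 21, 24, 28]
Union: [2, 4, 6, 7, 12, 13, 21, 24, 26, 28]
|union| = 10

10


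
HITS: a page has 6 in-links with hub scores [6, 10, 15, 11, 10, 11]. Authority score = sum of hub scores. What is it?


Authority = sum of hub scores of in-linkers
In-link 1: hub score = 6
In-link 2: hub score = 10
In-link 3: hub score = 15
In-link 4: hub score = 11
In-link 5: hub score = 10
In-link 6: hub score = 11
Authority = 6 + 10 + 15 + 11 + 10 + 11 = 63

63


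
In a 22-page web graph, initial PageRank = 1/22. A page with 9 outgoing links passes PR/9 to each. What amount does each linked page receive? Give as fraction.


Initial PR = 1/22 = 1/22
Outlinks = 9
Contribution per link = PR / outlinks
= 1/22 / 9
= 1/198

1/198


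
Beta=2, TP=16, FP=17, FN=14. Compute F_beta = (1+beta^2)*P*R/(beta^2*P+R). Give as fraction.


P = TP/(TP+FP) = 16/33 = 16/33
R = TP/(TP+FN) = 16/30 = 8/15
beta^2 = 2^2 = 4
(1 + beta^2) = 5
Numerator = (1+beta^2)*P*R = 128/99
Denominator = beta^2*P + R = 64/33 + 8/15 = 136/55
F_beta = 80/153

80/153


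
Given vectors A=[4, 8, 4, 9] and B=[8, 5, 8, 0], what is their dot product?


Dot product = sum of element-wise products
A[0]*B[0] = 4*8 = 32
A[1]*B[1] = 8*5 = 40
A[2]*B[2] = 4*8 = 32
A[3]*B[3] = 9*0 = 0
Sum = 32 + 40 + 32 + 0 = 104

104


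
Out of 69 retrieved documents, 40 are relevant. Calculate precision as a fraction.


Precision = relevant_retrieved / total_retrieved
= 40 / 69
= 40 / (40 + 29)
= 40/69

40/69


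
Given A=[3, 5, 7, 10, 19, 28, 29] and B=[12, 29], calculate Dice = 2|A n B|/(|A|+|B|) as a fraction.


A intersect B = [29]
|A intersect B| = 1
|A| = 7, |B| = 2
Dice = 2*1 / (7+2)
= 2 / 9 = 2/9

2/9


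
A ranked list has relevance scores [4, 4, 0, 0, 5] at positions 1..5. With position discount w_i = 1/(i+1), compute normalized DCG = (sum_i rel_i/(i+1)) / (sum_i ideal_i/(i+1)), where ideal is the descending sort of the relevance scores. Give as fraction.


Position discount weights w_i = 1/(i+1) for i=1..5:
Weights = [1/2, 1/3, 1/4, 1/5, 1/6]
Actual relevance: [4, 4, 0, 0, 5]
DCG = 4/2 + 4/3 + 0/4 + 0/5 + 5/6 = 25/6
Ideal relevance (sorted desc): [5, 4, 4, 0, 0]
Ideal DCG = 5/2 + 4/3 + 4/4 + 0/5 + 0/6 = 29/6
nDCG = DCG / ideal_DCG = 25/6 / 29/6 = 25/29

25/29


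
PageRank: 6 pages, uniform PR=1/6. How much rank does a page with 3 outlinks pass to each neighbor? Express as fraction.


Initial PR = 1/6 = 1/6
Outlinks = 3
Contribution per link = PR / outlinks
= 1/6 / 3
= 1/18

1/18


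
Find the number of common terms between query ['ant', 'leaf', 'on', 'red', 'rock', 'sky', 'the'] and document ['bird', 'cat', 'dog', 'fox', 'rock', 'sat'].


Query terms: ['ant', 'leaf', 'on', 'red', 'rock', 'sky', 'the']
Document terms: ['bird', 'cat', 'dog', 'fox', 'rock', 'sat']
Common terms: ['rock']
Overlap count = 1

1


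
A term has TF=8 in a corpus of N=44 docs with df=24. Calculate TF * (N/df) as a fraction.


TF * (N/df)
= 8 * (44/24)
= 8 * 11/6
= 44/3

44/3


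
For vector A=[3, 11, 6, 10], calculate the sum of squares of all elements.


|A|^2 = sum of squared components
A[0]^2 = 3^2 = 9
A[1]^2 = 11^2 = 121
A[2]^2 = 6^2 = 36
A[3]^2 = 10^2 = 100
Sum = 9 + 121 + 36 + 100 = 266

266


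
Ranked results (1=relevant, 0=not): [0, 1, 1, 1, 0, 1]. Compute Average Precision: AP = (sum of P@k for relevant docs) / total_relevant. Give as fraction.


Computing P@k for each relevant position:
Position 1: not relevant
Position 2: relevant, P@2 = 1/2 = 1/2
Position 3: relevant, P@3 = 2/3 = 2/3
Position 4: relevant, P@4 = 3/4 = 3/4
Position 5: not relevant
Position 6: relevant, P@6 = 4/6 = 2/3
Sum of P@k = 1/2 + 2/3 + 3/4 + 2/3 = 31/12
AP = 31/12 / 4 = 31/48

31/48


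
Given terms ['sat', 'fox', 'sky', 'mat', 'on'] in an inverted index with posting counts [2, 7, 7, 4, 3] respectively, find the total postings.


Summing posting list sizes:
'sat': 2 postings
'fox': 7 postings
'sky': 7 postings
'mat': 4 postings
'on': 3 postings
Total = 2 + 7 + 7 + 4 + 3 = 23

23


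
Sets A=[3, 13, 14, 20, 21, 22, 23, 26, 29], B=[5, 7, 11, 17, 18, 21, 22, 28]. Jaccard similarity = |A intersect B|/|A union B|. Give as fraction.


A intersect B = [21, 22]
|A intersect B| = 2
A union B = [3, 5, 7, 11, 13, 14, 17, 18, 20, 21, 22, 23, 26, 28, 29]
|A union B| = 15
Jaccard = 2/15 = 2/15

2/15


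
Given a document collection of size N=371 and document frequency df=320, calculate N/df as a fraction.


IDF ratio = N / df
= 371 / 320
= 371/320

371/320


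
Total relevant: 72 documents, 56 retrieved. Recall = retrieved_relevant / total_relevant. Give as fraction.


Recall = retrieved_relevant / total_relevant
= 56 / 72
= 56 / (56 + 16)
= 7/9

7/9


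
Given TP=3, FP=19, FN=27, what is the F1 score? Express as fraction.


F1 = 2 * P * R / (P + R)
P = TP/(TP+FP) = 3/22 = 3/22
R = TP/(TP+FN) = 3/30 = 1/10
2 * P * R = 2 * 3/22 * 1/10 = 3/110
P + R = 3/22 + 1/10 = 13/55
F1 = 3/110 / 13/55 = 3/26

3/26


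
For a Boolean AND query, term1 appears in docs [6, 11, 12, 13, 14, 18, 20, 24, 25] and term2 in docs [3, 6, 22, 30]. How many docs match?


Boolean AND: find intersection of posting lists
term1 docs: [6, 11, 12, 13, 14, 18, 20, 24, 25]
term2 docs: [3, 6, 22, 30]
Intersection: [6]
|intersection| = 1

1


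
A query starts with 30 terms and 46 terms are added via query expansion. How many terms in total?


Original terms: 30
Expansion terms: 46
Total = 30 + 46 = 76

76


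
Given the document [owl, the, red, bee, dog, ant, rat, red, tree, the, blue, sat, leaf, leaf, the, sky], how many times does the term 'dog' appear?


Document has 16 words
Scanning for 'dog':
Found at positions: [4]
Count = 1

1


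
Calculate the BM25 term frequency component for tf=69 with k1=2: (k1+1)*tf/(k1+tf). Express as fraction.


BM25 TF component = (k1+1)*tf / (k1+tf)
k1 = 2, tf = 69
Numerator = (2+1)*69 = 207
Denominator = 2 + 69 = 71
= 207/71 = 207/71

207/71


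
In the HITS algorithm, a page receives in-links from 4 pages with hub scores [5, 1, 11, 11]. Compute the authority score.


Authority = sum of hub scores of in-linkers
In-link 1: hub score = 5
In-link 2: hub score = 1
In-link 3: hub score = 11
In-link 4: hub score = 11
Authority = 5 + 1 + 11 + 11 = 28

28


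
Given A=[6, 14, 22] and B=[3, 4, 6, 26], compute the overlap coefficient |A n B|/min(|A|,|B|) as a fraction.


A intersect B = [6]
|A intersect B| = 1
min(|A|, |B|) = min(3, 4) = 3
Overlap = 1 / 3 = 1/3

1/3


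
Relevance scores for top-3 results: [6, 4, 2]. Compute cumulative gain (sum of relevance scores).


Cumulative Gain = sum of relevance scores
Position 1: rel=6, running sum=6
Position 2: rel=4, running sum=10
Position 3: rel=2, running sum=12
CG = 12

12


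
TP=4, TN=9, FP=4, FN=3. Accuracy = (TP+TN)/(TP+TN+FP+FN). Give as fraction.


Accuracy = (TP + TN) / (TP + TN + FP + FN)
TP + TN = 4 + 9 = 13
Total = 4 + 9 + 4 + 3 = 20
Accuracy = 13 / 20 = 13/20

13/20


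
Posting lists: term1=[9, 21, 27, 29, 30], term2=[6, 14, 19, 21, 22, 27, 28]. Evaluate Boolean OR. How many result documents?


Boolean OR: find union of posting lists
term1 docs: [9, 21, 27, 29, 30]
term2 docs: [6, 14, 19, 21, 22, 27, 28]
Union: [6, 9, 14, 19, 21, 22, 27, 28, 29, 30]
|union| = 10

10


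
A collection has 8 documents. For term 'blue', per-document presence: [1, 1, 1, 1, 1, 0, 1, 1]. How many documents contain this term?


Checking each document for 'blue':
Doc 1: present
Doc 2: present
Doc 3: present
Doc 4: present
Doc 5: present
Doc 6: absent
Doc 7: present
Doc 8: present
df = sum of presences = 1 + 1 + 1 + 1 + 1 + 0 + 1 + 1 = 7

7


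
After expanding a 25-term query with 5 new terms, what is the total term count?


Original terms: 25
Expansion terms: 5
Total = 25 + 5 = 30

30


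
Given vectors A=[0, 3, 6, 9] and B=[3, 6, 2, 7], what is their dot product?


Dot product = sum of element-wise products
A[0]*B[0] = 0*3 = 0
A[1]*B[1] = 3*6 = 18
A[2]*B[2] = 6*2 = 12
A[3]*B[3] = 9*7 = 63
Sum = 0 + 18 + 12 + 63 = 93

93


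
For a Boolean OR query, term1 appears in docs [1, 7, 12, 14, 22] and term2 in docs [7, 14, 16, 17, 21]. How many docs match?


Boolean OR: find union of posting lists
term1 docs: [1, 7, 12, 14, 22]
term2 docs: [7, 14, 16, 17, 21]
Union: [1, 7, 12, 14, 16, 17, 21, 22]
|union| = 8

8


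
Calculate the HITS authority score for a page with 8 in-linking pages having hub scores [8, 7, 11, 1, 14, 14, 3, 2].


Authority = sum of hub scores of in-linkers
In-link 1: hub score = 8
In-link 2: hub score = 7
In-link 3: hub score = 11
In-link 4: hub score = 1
In-link 5: hub score = 14
In-link 6: hub score = 14
In-link 7: hub score = 3
In-link 8: hub score = 2
Authority = 8 + 7 + 11 + 1 + 14 + 14 + 3 + 2 = 60

60


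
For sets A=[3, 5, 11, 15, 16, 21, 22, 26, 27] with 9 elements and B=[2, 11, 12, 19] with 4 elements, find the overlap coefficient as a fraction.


A intersect B = [11]
|A intersect B| = 1
min(|A|, |B|) = min(9, 4) = 4
Overlap = 1 / 4 = 1/4

1/4


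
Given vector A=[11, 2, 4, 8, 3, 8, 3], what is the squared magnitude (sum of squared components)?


|A|^2 = sum of squared components
A[0]^2 = 11^2 = 121
A[1]^2 = 2^2 = 4
A[2]^2 = 4^2 = 16
A[3]^2 = 8^2 = 64
A[4]^2 = 3^2 = 9
A[5]^2 = 8^2 = 64
A[6]^2 = 3^2 = 9
Sum = 121 + 4 + 16 + 64 + 9 + 64 + 9 = 287

287


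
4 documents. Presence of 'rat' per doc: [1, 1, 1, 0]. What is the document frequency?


Checking each document for 'rat':
Doc 1: present
Doc 2: present
Doc 3: present
Doc 4: absent
df = sum of presences = 1 + 1 + 1 + 0 = 3

3


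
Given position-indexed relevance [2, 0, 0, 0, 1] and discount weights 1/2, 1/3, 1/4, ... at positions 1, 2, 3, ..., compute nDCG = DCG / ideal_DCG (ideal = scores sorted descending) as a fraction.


Position discount weights w_i = 1/(i+1) for i=1..5:
Weights = [1/2, 1/3, 1/4, 1/5, 1/6]
Actual relevance: [2, 0, 0, 0, 1]
DCG = 2/2 + 0/3 + 0/4 + 0/5 + 1/6 = 7/6
Ideal relevance (sorted desc): [2, 1, 0, 0, 0]
Ideal DCG = 2/2 + 1/3 + 0/4 + 0/5 + 0/6 = 4/3
nDCG = DCG / ideal_DCG = 7/6 / 4/3 = 7/8

7/8


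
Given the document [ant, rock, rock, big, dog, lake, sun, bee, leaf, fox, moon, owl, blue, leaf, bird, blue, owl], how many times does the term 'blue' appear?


Document has 17 words
Scanning for 'blue':
Found at positions: [12, 15]
Count = 2

2


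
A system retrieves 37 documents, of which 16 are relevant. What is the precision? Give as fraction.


Precision = relevant_retrieved / total_retrieved
= 16 / 37
= 16 / (16 + 21)
= 16/37

16/37


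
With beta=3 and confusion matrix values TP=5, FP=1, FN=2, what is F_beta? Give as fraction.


P = TP/(TP+FP) = 5/6 = 5/6
R = TP/(TP+FN) = 5/7 = 5/7
beta^2 = 3^2 = 9
(1 + beta^2) = 10
Numerator = (1+beta^2)*P*R = 125/21
Denominator = beta^2*P + R = 15/2 + 5/7 = 115/14
F_beta = 50/69

50/69


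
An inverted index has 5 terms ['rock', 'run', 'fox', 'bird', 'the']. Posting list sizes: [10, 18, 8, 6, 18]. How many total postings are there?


Summing posting list sizes:
'rock': 10 postings
'run': 18 postings
'fox': 8 postings
'bird': 6 postings
'the': 18 postings
Total = 10 + 18 + 8 + 6 + 18 = 60

60


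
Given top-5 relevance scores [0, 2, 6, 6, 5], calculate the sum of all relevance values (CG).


Cumulative Gain = sum of relevance scores
Position 1: rel=0, running sum=0
Position 2: rel=2, running sum=2
Position 3: rel=6, running sum=8
Position 4: rel=6, running sum=14
Position 5: rel=5, running sum=19
CG = 19

19


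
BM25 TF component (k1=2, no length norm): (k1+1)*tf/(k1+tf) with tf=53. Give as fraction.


BM25 TF component = (k1+1)*tf / (k1+tf)
k1 = 2, tf = 53
Numerator = (2+1)*53 = 159
Denominator = 2 + 53 = 55
= 159/55 = 159/55

159/55


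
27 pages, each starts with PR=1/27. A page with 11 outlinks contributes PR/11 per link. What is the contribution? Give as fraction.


Initial PR = 1/27 = 1/27
Outlinks = 11
Contribution per link = PR / outlinks
= 1/27 / 11
= 1/297

1/297


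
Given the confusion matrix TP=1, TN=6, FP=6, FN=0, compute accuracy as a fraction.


Accuracy = (TP + TN) / (TP + TN + FP + FN)
TP + TN = 1 + 6 = 7
Total = 1 + 6 + 6 + 0 = 13
Accuracy = 7 / 13 = 7/13

7/13


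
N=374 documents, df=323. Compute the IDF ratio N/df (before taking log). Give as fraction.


IDF ratio = N / df
= 374 / 323
= 22/19

22/19


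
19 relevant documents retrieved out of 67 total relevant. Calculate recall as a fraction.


Recall = retrieved_relevant / total_relevant
= 19 / 67
= 19 / (19 + 48)
= 19/67

19/67


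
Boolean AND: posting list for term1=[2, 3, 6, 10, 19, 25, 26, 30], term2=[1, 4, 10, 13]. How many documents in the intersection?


Boolean AND: find intersection of posting lists
term1 docs: [2, 3, 6, 10, 19, 25, 26, 30]
term2 docs: [1, 4, 10, 13]
Intersection: [10]
|intersection| = 1

1


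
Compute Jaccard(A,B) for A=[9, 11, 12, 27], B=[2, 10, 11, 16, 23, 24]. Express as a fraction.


A intersect B = [11]
|A intersect B| = 1
A union B = [2, 9, 10, 11, 12, 16, 23, 24, 27]
|A union B| = 9
Jaccard = 1/9 = 1/9

1/9


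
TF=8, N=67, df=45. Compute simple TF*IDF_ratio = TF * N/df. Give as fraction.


TF * (N/df)
= 8 * (67/45)
= 8 * 67/45
= 536/45

536/45


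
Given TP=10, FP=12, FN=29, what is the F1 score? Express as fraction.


F1 = 2 * P * R / (P + R)
P = TP/(TP+FP) = 10/22 = 5/11
R = TP/(TP+FN) = 10/39 = 10/39
2 * P * R = 2 * 5/11 * 10/39 = 100/429
P + R = 5/11 + 10/39 = 305/429
F1 = 100/429 / 305/429 = 20/61

20/61


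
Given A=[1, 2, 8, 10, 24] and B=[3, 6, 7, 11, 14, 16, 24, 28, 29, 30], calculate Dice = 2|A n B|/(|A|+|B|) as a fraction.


A intersect B = [24]
|A intersect B| = 1
|A| = 5, |B| = 10
Dice = 2*1 / (5+10)
= 2 / 15 = 2/15

2/15


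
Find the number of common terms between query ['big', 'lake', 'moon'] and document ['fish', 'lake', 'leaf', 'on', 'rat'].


Query terms: ['big', 'lake', 'moon']
Document terms: ['fish', 'lake', 'leaf', 'on', 'rat']
Common terms: ['lake']
Overlap count = 1

1


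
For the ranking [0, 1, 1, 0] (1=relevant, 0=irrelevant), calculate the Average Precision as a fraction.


Computing P@k for each relevant position:
Position 1: not relevant
Position 2: relevant, P@2 = 1/2 = 1/2
Position 3: relevant, P@3 = 2/3 = 2/3
Position 4: not relevant
Sum of P@k = 1/2 + 2/3 = 7/6
AP = 7/6 / 2 = 7/12

7/12


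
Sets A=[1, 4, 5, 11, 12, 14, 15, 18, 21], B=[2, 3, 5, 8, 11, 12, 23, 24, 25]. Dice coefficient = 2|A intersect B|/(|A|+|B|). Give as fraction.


A intersect B = [5, 11, 12]
|A intersect B| = 3
|A| = 9, |B| = 9
Dice = 2*3 / (9+9)
= 6 / 18 = 1/3

1/3


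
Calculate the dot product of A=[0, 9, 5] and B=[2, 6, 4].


Dot product = sum of element-wise products
A[0]*B[0] = 0*2 = 0
A[1]*B[1] = 9*6 = 54
A[2]*B[2] = 5*4 = 20
Sum = 0 + 54 + 20 = 74

74


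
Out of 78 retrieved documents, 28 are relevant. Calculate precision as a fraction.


Precision = relevant_retrieved / total_retrieved
= 28 / 78
= 28 / (28 + 50)
= 14/39

14/39


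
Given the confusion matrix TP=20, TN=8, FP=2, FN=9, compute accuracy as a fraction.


Accuracy = (TP + TN) / (TP + TN + FP + FN)
TP + TN = 20 + 8 = 28
Total = 20 + 8 + 2 + 9 = 39
Accuracy = 28 / 39 = 28/39

28/39


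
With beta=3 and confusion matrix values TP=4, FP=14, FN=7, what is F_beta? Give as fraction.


P = TP/(TP+FP) = 4/18 = 2/9
R = TP/(TP+FN) = 4/11 = 4/11
beta^2 = 3^2 = 9
(1 + beta^2) = 10
Numerator = (1+beta^2)*P*R = 80/99
Denominator = beta^2*P + R = 2 + 4/11 = 26/11
F_beta = 40/117

40/117


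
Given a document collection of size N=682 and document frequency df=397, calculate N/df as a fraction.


IDF ratio = N / df
= 682 / 397
= 682/397

682/397


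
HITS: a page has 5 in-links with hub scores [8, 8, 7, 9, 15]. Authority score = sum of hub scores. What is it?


Authority = sum of hub scores of in-linkers
In-link 1: hub score = 8
In-link 2: hub score = 8
In-link 3: hub score = 7
In-link 4: hub score = 9
In-link 5: hub score = 15
Authority = 8 + 8 + 7 + 9 + 15 = 47

47


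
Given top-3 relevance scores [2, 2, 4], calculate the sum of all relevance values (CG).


Cumulative Gain = sum of relevance scores
Position 1: rel=2, running sum=2
Position 2: rel=2, running sum=4
Position 3: rel=4, running sum=8
CG = 8

8


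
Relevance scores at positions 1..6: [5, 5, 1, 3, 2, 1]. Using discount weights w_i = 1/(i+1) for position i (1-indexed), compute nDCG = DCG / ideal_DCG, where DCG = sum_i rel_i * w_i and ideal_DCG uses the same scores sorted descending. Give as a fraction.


Position discount weights w_i = 1/(i+1) for i=1..6:
Weights = [1/2, 1/3, 1/4, 1/5, 1/6, 1/7]
Actual relevance: [5, 5, 1, 3, 2, 1]
DCG = 5/2 + 5/3 + 1/4 + 3/5 + 2/6 + 1/7 = 769/140
Ideal relevance (sorted desc): [5, 5, 3, 2, 1, 1]
Ideal DCG = 5/2 + 5/3 + 3/4 + 2/5 + 1/6 + 1/7 = 2363/420
nDCG = DCG / ideal_DCG = 769/140 / 2363/420 = 2307/2363

2307/2363


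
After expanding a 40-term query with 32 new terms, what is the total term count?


Original terms: 40
Expansion terms: 32
Total = 40 + 32 = 72

72


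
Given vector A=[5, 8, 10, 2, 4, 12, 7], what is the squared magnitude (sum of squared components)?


|A|^2 = sum of squared components
A[0]^2 = 5^2 = 25
A[1]^2 = 8^2 = 64
A[2]^2 = 10^2 = 100
A[3]^2 = 2^2 = 4
A[4]^2 = 4^2 = 16
A[5]^2 = 12^2 = 144
A[6]^2 = 7^2 = 49
Sum = 25 + 64 + 100 + 4 + 16 + 144 + 49 = 402

402


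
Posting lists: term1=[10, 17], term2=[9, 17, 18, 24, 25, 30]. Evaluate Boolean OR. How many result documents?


Boolean OR: find union of posting lists
term1 docs: [10, 17]
term2 docs: [9, 17, 18, 24, 25, 30]
Union: [9, 10, 17, 18, 24, 25, 30]
|union| = 7

7


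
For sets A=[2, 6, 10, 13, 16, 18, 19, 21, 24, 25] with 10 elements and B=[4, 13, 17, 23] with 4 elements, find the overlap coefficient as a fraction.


A intersect B = [13]
|A intersect B| = 1
min(|A|, |B|) = min(10, 4) = 4
Overlap = 1 / 4 = 1/4

1/4


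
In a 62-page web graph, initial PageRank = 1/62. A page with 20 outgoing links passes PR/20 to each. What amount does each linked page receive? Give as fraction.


Initial PR = 1/62 = 1/62
Outlinks = 20
Contribution per link = PR / outlinks
= 1/62 / 20
= 1/1240

1/1240


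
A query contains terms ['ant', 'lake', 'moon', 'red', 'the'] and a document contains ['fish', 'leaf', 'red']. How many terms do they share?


Query terms: ['ant', 'lake', 'moon', 'red', 'the']
Document terms: ['fish', 'leaf', 'red']
Common terms: ['red']
Overlap count = 1

1


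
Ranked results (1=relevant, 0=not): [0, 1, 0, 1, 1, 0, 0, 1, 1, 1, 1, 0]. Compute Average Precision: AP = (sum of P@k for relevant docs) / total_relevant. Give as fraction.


Computing P@k for each relevant position:
Position 1: not relevant
Position 2: relevant, P@2 = 1/2 = 1/2
Position 3: not relevant
Position 4: relevant, P@4 = 2/4 = 1/2
Position 5: relevant, P@5 = 3/5 = 3/5
Position 6: not relevant
Position 7: not relevant
Position 8: relevant, P@8 = 4/8 = 1/2
Position 9: relevant, P@9 = 5/9 = 5/9
Position 10: relevant, P@10 = 6/10 = 3/5
Position 11: relevant, P@11 = 7/11 = 7/11
Position 12: not relevant
Sum of P@k = 1/2 + 1/2 + 3/5 + 1/2 + 5/9 + 3/5 + 7/11 = 3853/990
AP = 3853/990 / 7 = 3853/6930

3853/6930


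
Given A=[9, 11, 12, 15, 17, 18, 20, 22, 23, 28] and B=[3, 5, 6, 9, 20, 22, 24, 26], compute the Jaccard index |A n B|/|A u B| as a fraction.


A intersect B = [9, 20, 22]
|A intersect B| = 3
A union B = [3, 5, 6, 9, 11, 12, 15, 17, 18, 20, 22, 23, 24, 26, 28]
|A union B| = 15
Jaccard = 3/15 = 1/5

1/5


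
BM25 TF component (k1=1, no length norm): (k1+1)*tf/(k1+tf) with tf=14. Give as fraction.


BM25 TF component = (k1+1)*tf / (k1+tf)
k1 = 1, tf = 14
Numerator = (1+1)*14 = 28
Denominator = 1 + 14 = 15
= 28/15 = 28/15

28/15


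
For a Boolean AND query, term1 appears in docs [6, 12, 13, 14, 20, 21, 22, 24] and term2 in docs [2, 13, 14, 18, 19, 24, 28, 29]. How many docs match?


Boolean AND: find intersection of posting lists
term1 docs: [6, 12, 13, 14, 20, 21, 22, 24]
term2 docs: [2, 13, 14, 18, 19, 24, 28, 29]
Intersection: [13, 14, 24]
|intersection| = 3

3


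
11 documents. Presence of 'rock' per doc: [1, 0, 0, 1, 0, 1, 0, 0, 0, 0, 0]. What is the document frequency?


Checking each document for 'rock':
Doc 1: present
Doc 2: absent
Doc 3: absent
Doc 4: present
Doc 5: absent
Doc 6: present
Doc 7: absent
Doc 8: absent
Doc 9: absent
Doc 10: absent
Doc 11: absent
df = sum of presences = 1 + 0 + 0 + 1 + 0 + 1 + 0 + 0 + 0 + 0 + 0 = 3

3


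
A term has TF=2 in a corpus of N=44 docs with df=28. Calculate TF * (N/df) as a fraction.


TF * (N/df)
= 2 * (44/28)
= 2 * 11/7
= 22/7

22/7


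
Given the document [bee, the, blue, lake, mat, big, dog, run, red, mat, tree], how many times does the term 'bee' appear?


Document has 11 words
Scanning for 'bee':
Found at positions: [0]
Count = 1

1


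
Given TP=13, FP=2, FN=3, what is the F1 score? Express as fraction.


F1 = 2 * P * R / (P + R)
P = TP/(TP+FP) = 13/15 = 13/15
R = TP/(TP+FN) = 13/16 = 13/16
2 * P * R = 2 * 13/15 * 13/16 = 169/120
P + R = 13/15 + 13/16 = 403/240
F1 = 169/120 / 403/240 = 26/31

26/31


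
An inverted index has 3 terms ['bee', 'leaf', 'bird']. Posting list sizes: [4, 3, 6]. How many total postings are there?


Summing posting list sizes:
'bee': 4 postings
'leaf': 3 postings
'bird': 6 postings
Total = 4 + 3 + 6 = 13

13


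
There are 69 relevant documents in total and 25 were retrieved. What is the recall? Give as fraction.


Recall = retrieved_relevant / total_relevant
= 25 / 69
= 25 / (25 + 44)
= 25/69

25/69


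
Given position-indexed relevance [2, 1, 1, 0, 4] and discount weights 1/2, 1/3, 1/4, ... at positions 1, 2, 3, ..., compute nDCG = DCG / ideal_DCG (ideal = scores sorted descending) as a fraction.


Position discount weights w_i = 1/(i+1) for i=1..5:
Weights = [1/2, 1/3, 1/4, 1/5, 1/6]
Actual relevance: [2, 1, 1, 0, 4]
DCG = 2/2 + 1/3 + 1/4 + 0/5 + 4/6 = 9/4
Ideal relevance (sorted desc): [4, 2, 1, 1, 0]
Ideal DCG = 4/2 + 2/3 + 1/4 + 1/5 + 0/6 = 187/60
nDCG = DCG / ideal_DCG = 9/4 / 187/60 = 135/187

135/187


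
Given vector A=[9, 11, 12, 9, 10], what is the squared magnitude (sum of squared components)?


|A|^2 = sum of squared components
A[0]^2 = 9^2 = 81
A[1]^2 = 11^2 = 121
A[2]^2 = 12^2 = 144
A[3]^2 = 9^2 = 81
A[4]^2 = 10^2 = 100
Sum = 81 + 121 + 144 + 81 + 100 = 527

527


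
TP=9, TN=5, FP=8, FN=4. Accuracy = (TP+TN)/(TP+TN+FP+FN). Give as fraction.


Accuracy = (TP + TN) / (TP + TN + FP + FN)
TP + TN = 9 + 5 = 14
Total = 9 + 5 + 8 + 4 = 26
Accuracy = 14 / 26 = 7/13

7/13


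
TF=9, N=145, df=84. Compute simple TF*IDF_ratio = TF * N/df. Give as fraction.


TF * (N/df)
= 9 * (145/84)
= 9 * 145/84
= 435/28

435/28


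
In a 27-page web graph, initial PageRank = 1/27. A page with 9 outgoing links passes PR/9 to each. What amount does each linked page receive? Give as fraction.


Initial PR = 1/27 = 1/27
Outlinks = 9
Contribution per link = PR / outlinks
= 1/27 / 9
= 1/243

1/243


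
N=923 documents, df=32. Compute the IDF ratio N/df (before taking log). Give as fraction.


IDF ratio = N / df
= 923 / 32
= 923/32

923/32


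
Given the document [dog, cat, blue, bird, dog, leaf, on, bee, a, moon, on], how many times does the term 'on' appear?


Document has 11 words
Scanning for 'on':
Found at positions: [6, 10]
Count = 2

2


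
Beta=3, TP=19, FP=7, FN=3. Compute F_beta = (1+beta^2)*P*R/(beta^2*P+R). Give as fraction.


P = TP/(TP+FP) = 19/26 = 19/26
R = TP/(TP+FN) = 19/22 = 19/22
beta^2 = 3^2 = 9
(1 + beta^2) = 10
Numerator = (1+beta^2)*P*R = 1805/286
Denominator = beta^2*P + R = 171/26 + 19/22 = 1064/143
F_beta = 95/112

95/112


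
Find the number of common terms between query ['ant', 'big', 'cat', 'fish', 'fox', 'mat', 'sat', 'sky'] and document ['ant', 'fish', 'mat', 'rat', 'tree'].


Query terms: ['ant', 'big', 'cat', 'fish', 'fox', 'mat', 'sat', 'sky']
Document terms: ['ant', 'fish', 'mat', 'rat', 'tree']
Common terms: ['ant', 'fish', 'mat']
Overlap count = 3

3


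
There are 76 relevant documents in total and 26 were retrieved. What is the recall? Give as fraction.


Recall = retrieved_relevant / total_relevant
= 26 / 76
= 26 / (26 + 50)
= 13/38

13/38


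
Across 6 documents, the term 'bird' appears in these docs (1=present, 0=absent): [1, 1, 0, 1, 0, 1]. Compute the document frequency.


Checking each document for 'bird':
Doc 1: present
Doc 2: present
Doc 3: absent
Doc 4: present
Doc 5: absent
Doc 6: present
df = sum of presences = 1 + 1 + 0 + 1 + 0 + 1 = 4

4


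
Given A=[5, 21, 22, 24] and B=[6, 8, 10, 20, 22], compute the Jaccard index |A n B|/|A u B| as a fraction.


A intersect B = [22]
|A intersect B| = 1
A union B = [5, 6, 8, 10, 20, 21, 22, 24]
|A union B| = 8
Jaccard = 1/8 = 1/8

1/8


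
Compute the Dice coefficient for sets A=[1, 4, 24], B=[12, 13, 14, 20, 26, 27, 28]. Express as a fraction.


A intersect B = []
|A intersect B| = 0
|A| = 3, |B| = 7
Dice = 2*0 / (3+7)
= 0 / 10 = 0

0


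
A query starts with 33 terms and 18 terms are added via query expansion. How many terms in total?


Original terms: 33
Expansion terms: 18
Total = 33 + 18 = 51

51


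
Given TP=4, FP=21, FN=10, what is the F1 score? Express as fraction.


F1 = 2 * P * R / (P + R)
P = TP/(TP+FP) = 4/25 = 4/25
R = TP/(TP+FN) = 4/14 = 2/7
2 * P * R = 2 * 4/25 * 2/7 = 16/175
P + R = 4/25 + 2/7 = 78/175
F1 = 16/175 / 78/175 = 8/39

8/39


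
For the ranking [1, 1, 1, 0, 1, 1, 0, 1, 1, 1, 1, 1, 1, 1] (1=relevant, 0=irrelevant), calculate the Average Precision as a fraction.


Computing P@k for each relevant position:
Position 1: relevant, P@1 = 1/1 = 1
Position 2: relevant, P@2 = 2/2 = 1
Position 3: relevant, P@3 = 3/3 = 1
Position 4: not relevant
Position 5: relevant, P@5 = 4/5 = 4/5
Position 6: relevant, P@6 = 5/6 = 5/6
Position 7: not relevant
Position 8: relevant, P@8 = 6/8 = 3/4
Position 9: relevant, P@9 = 7/9 = 7/9
Position 10: relevant, P@10 = 8/10 = 4/5
Position 11: relevant, P@11 = 9/11 = 9/11
Position 12: relevant, P@12 = 10/12 = 5/6
Position 13: relevant, P@13 = 11/13 = 11/13
Position 14: relevant, P@14 = 12/14 = 6/7
Sum of P@k = 1 + 1 + 1 + 4/5 + 5/6 + 3/4 + 7/9 + 4/5 + 9/11 + 5/6 + 11/13 + 6/7 = 1858723/180180
AP = 1858723/180180 / 12 = 1858723/2162160

1858723/2162160
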